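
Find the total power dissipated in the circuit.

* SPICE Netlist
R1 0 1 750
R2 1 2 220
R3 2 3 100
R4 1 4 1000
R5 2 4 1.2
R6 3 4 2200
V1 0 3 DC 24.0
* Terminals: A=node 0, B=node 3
Nodal analysis, taking node 3 as the 0 V reference.
Source V1 fixes V_0 = 24 V.
KCL at each unknown node (sum of currents leaving = 0; resistances in Ω):
  Node 1: (V_1 - 24)/750 + (V_1 - V_2)/220 + (V_1 - V_4)/1000 = 0
  Node 2: (V_2 - V_1)/220 + (V_2 - 0)/100 + (V_2 - V_4)/1.2 = 0
  Node 4: (V_4 - V_1)/1000 + (V_4 - V_2)/1.2 + (V_4 - 0)/2200 = 0
Collecting terms (coefficients in siemens):
  0.006879·V_1 - 0.004545·V_2 - 0.001·V_4 = 0.032
  0.8479·V_2 - 0.004545·V_1 - 0.8333·V_4 = 0
  0.8348·V_4 - 0.001·V_1 - 0.8333·V_2 = 0
Solving these 3 simultaneous equations (Gaussian elimination) gives:
  V_1 = 6.456 V, V_2 = 2.237 V, V_4 = 2.241 V
Power in each resistor, P = (ΔV)²/R:
  P_R1 = (24 - 6.456)²/750 = 0.4104 W
  P_R2 = (6.456 - 2.237)²/220 = 0.0809 W
  P_R3 = (2.237 - 0)²/100 = 0.05006 W
  P_R4 = (6.456 - 2.241)²/1000 = 0.01777 W
  P_R5 = (2.237 - 2.241)²/1.2 = 0.00001226 W
  P_R6 = (0 - 2.241)²/2200 = 0.002283 W
P_total = P_R1 + P_R2 + P_R3 + P_R4 + P_R5 + P_R6 = 0.5614 W

Final answer: 0.5614 W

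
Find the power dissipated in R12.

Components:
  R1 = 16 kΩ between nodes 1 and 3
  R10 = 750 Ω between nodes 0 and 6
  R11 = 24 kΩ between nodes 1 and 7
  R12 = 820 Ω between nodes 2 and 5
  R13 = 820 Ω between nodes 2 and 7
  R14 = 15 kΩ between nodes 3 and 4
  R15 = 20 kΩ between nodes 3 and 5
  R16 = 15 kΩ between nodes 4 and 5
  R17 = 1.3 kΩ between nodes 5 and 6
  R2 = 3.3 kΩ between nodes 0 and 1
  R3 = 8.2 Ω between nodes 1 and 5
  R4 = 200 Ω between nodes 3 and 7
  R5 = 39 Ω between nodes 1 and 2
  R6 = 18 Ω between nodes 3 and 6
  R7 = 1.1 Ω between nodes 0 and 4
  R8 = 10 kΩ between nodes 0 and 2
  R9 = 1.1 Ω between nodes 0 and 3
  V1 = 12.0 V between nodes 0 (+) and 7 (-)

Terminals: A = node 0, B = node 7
Nodal analysis, taking node 7 as the 0 V reference.
Source V1 fixes V_0 = 12 V.
KCL at each unknown node (sum of currents leaving = 0; resistances in Ω):
  Node 1: (V_1 - V_3)/16000 + (V_1 - 12)/3300 + (V_1 - V_5)/8.2 + (V_1 - V_2)/39 + (V_1 - 0)/24000 = 0
  Node 2: (V_2 - V_1)/39 + (V_2 - 12)/10000 + (V_2 - V_5)/820 + (V_2 - 0)/820 = 0
  Node 3: (V_3 - V_1)/16000 + (V_3 - 0)/200 + (V_3 - V_6)/18 + (V_3 - 12)/1.1 + (V_3 - V_4)/15000 + (V_3 - V_5)/20000 = 0
  Node 4: (V_4 - 12)/1.1 + (V_4 - V_3)/15000 + (V_4 - V_5)/15000 = 0
  Node 5: (V_5 - V_1)/8.2 + (V_5 - V_2)/820 + (V_5 - V_3)/20000 + (V_5 - V_4)/15000 + (V_5 - V_6)/1300 = 0
  Node 6: (V_6 - V_3)/18 + (V_6 - 12)/750 + (V_6 - V_5)/1300 = 0
Collecting terms (coefficients in siemens):
  0.148·V_1 - 0.02564·V_2 - 0.0000625·V_3 - 0.122·V_5 = 0.003636
  0.02818·V_2 - 0.02564·V_1 - 0.00122·V_5 = 0.0012
  0.9698·V_3 - 0.0000625·V_1 - 0.00006667·V_4 - 0.00005·V_5 - 0.05556·V_6 = 10.91
  0.9092·V_4 - 0.00006667·V_3 - 0.00006667·V_5 = 10.91
  0.1241·V_5 - 0.122·V_1 - 0.00122·V_2 - 0.00005·V_3 - 0.00006667·V_4 - 0.0007692·V_6 = 0
  0.05766·V_6 - 0.05556·V_3 - 0.0007692·V_5 = 0.016
Solving these 6 simultaneous equations (Gaussian elimination) gives:
  V_1 = 6.275 V, V_2 = 6.026 V, V_3 = 11.93 V, V_4 = 12 V
  V_5 = 6.313 V, V_6 = 11.86 V
I_R12 = (V_2 - V_5)/R12 = (6.026 - 6.313)/820 = -0.0003502 A
P_R12 = I_R12² × R12 = (-0.0003502)² × 820 = 0.0001005 W

Final answer: 0.0001005 W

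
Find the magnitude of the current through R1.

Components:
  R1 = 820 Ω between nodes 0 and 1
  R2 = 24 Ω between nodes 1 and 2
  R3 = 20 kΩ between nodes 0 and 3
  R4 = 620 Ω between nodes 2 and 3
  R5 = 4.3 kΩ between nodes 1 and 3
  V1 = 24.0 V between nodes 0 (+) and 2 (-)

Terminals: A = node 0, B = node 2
Nodal analysis, taking node 2 as the 0 V reference.
Source V1 fixes V_0 = 24 V.
KCL at each unknown node (sum of currents leaving = 0; resistances in Ω):
  Node 1: (V_1 - 24)/820 + (V_1 - 0)/24 + (V_1 - V_3)/4300 = 0
  Node 3: (V_3 - 24)/20000 + (V_3 - 0)/620 + (V_3 - V_1)/4300 = 0
Collecting terms (coefficients in siemens):
  0.04312·V_1 - 0.0002326·V_3 = 0.02927
  0.001895·V_3 - 0.0002326·V_1 = 0.0012
Determinant D = (0.04312)(0.001895) - (-0.0002326)(-0.0002326) = 0.00008168
V_1 = [(0.02927)(0.001895) - (-0.0002326)(0.0012)]/D = 0.6826 V
V_3 = [(0.04312)(0.0012) - (0.02927)(-0.0002326)]/D = 0.7168 V
I_R1 = (V_0 - V_1)/R1 = (24 - 0.6826)/820 = 0.02844 A
|I_R1| = 0.02844 A

Final answer: |I_R1| = 0.02844 A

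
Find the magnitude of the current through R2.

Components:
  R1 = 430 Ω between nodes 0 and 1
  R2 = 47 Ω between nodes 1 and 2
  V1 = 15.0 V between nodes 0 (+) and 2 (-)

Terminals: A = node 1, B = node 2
Nodal analysis, taking node 2 as the 0 V reference.
Source V1 fixes V_0 = 15 V.
KCL at each unknown node (sum of currents leaving = 0; resistances in Ω):
  Node 1: (V_1 - 15)/430 + (V_1 - 0)/47 = 0
Collecting terms: 0.0236 × V_1 = 0.03488  =>  V_1 = 1.478 V
I_R2 = (V_1 - V_2)/R2 = (1.478 - 0)/47 = 0.03145 A
|I_R2| = 0.03145 A

Final answer: |I_R2| = 0.03145 A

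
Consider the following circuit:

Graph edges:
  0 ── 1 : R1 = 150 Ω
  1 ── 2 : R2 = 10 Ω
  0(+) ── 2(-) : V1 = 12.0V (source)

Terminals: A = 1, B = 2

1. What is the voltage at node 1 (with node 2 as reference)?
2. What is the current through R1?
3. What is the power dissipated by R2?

Nodal analysis, taking node 2 as the 0 V reference.
Source V1 fixes V_0 = 12 V.
KCL at each unknown node (sum of currents leaving = 0; resistances in Ω):
  Node 1: (V_1 - 12)/150 + (V_1 - 0)/10 = 0
Collecting terms: 0.1067 × V_1 = 0.08  =>  V_1 = 0.75 V
Part 1:
  Read off the nodal solution: V_1 = 0.75 V
Part 2:
  I_R1 = (V_0 - V_1)/R1 = (12 - 0.75)/150 = 0.075 A
  Magnitude: I_R1 = 0.075 A
Part 3:
  I_R2 = (V_1 - V_2)/R2 = (0.75 - 0)/10 = 0.075 A
  P_R2 = I_R2² × R2 = (0.075)² × 10 = 0.05625 W

Final answers:
1. V_1 = 0.75 V
2. I_R1 = 0.075 A
3. P_R2 = 0.05625 W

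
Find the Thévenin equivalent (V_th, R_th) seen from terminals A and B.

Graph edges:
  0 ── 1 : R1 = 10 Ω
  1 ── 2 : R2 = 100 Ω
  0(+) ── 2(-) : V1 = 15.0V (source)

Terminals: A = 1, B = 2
Step 1 — V_th is the open-circuit voltage V_A - V_B (nothing connected across the terminals).
Nodal analysis, taking node 2 as the 0 V reference.
Source V1 fixes V_0 = 15 V.
KCL at each unknown node (sum of currents leaving = 0; resistances in Ω):
  Node 1: (V_1 - 15)/10 + (V_1 - 0)/100 = 0
Collecting terms: 0.11 × V_1 = 1.5  =>  V_1 = 13.64 V
V_th = V_1 - V_2 = 13.64 - 0 = 13.64 V
Step 2 — R_th: zero the source — replace V1 by a short circuit (node 2 merges into node 0) — and find the resistance seen between A (node 1) and B (node 0).
Reduce the network between node 1 (A) and node 0 (B) by series/parallel combination:
  Rp1 = R1 ‖ R2 (parallel, both between nodes 0 and 1) = 1/(1/10 + 1/100) = 9.091 Ω
R_th = 9.091 Ω

Final answer: V_th = 13.64 V, R_th = 9.091 Ω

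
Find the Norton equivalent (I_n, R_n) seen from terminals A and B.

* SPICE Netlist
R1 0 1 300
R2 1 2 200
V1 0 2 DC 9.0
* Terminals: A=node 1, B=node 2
Find the Thévenin equivalent first; then I_n = V_th/R_th and R_n = R_th.
Step 1 — V_th is the open-circuit voltage V_A - V_B (nothing connected across the terminals).
Nodal analysis, taking node 2 as the 0 V reference.
Source V1 fixes V_0 = 9 V.
KCL at each unknown node (sum of currents leaving = 0; resistances in Ω):
  Node 1: (V_1 - 9)/300 + (V_1 - 0)/200 = 0
Collecting terms: 0.008333 × V_1 = 0.03  =>  V_1 = 3.6 V
V_th = V_1 - V_2 = 3.6 - 0 = 3.6 V
Step 2 — R_th: zero the source — replace V1 by a short circuit (node 2 merges into node 0) — and find the resistance seen between A (node 1) and B (node 0).
Reduce the network between node 1 (A) and node 0 (B) by series/parallel combination:
  Rp1 = R1 ‖ R2 (parallel, both between nodes 0 and 1) = 1/(1/300 + 1/200) = 120 Ω
R_th = 120 Ω
I_n = V_th/R_th = 3.6/120 = 0.03 A, and R_n = R_th = 120 Ω

Final answer: I_n = 0.03 A, R_n = 120 Ω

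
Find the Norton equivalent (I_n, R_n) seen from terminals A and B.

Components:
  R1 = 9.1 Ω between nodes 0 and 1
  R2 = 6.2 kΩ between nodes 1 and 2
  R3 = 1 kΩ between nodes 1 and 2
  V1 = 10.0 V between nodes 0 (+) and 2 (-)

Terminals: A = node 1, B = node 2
Find the Thévenin equivalent first; then I_n = V_th/R_th and R_n = R_th.
Step 1 — V_th is the open-circuit voltage V_A - V_B (nothing connected across the terminals).
Nodal analysis, taking node 2 as the 0 V reference.
Source V1 fixes V_0 = 10 V.
KCL at each unknown node (sum of currents leaving = 0; resistances in Ω):
  Node 1: (V_1 - 10)/9.1 + (V_1 - 0)/6200 + (V_1 - 0)/1000 = 0
Collecting terms: 0.1111 × V_1 = 1.099  =>  V_1 = 9.895 V
V_th = V_1 - V_2 = 9.895 - 0 = 9.895 V
Step 2 — R_th: zero the source — replace V1 by a short circuit (node 2 merges into node 0) — and find the resistance seen between A (node 1) and B (node 0).
Reduce the network between node 1 (A) and node 0 (B) by series/parallel combination:
  Rp1 = R1 ‖ R2 ‖ R3 (parallel, all between nodes 0 and 1) = 1/(1/9.1 + 1/6200 + 1/1000) = 9.005 Ω
R_th = 9.005 Ω
I_n = V_th/R_th = 9.895/9.005 = 1.099 A, and R_n = R_th = 9.005 Ω

Final answer: I_n = 1.099 A, R_n = 9.005 Ω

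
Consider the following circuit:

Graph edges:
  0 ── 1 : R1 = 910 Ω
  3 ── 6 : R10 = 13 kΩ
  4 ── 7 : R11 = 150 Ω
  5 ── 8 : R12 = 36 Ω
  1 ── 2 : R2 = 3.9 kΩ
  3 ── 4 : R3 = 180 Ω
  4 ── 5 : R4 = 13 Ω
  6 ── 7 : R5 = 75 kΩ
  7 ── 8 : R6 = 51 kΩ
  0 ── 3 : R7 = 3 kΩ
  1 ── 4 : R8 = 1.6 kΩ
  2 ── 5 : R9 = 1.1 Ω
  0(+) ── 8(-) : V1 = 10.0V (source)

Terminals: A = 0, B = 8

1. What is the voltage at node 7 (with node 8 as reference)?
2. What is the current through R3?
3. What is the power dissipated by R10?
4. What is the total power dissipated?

Nodal analysis, taking node 8 as the 0 V reference.
Source V1 fixes V_0 = 10 V.
KCL at each unknown node (sum of currents leaving = 0; resistances in Ω):
  Node 1: (V_1 - 10)/910 + (V_1 - V_2)/3900 + (V_1 - V_4)/1600 = 0
  Node 2: (V_2 - V_1)/3900 + (V_2 - V_5)/1.1 = 0
  Node 3: (V_3 - V_4)/180 + (V_3 - 10)/3000 + (V_3 - V_6)/13000 = 0
  Node 4: (V_4 - V_3)/180 + (V_4 - V_5)/13 + (V_4 - V_1)/1600 + (V_4 - V_7)/150 = 0
  Node 5: (V_5 - V_4)/13 + (V_5 - V_2)/1.1 + (V_5 - 0)/36 = 0
  Node 6: (V_6 - V_7)/75000 + (V_6 - V_3)/13000 = 0
  Node 7: (V_7 - V_6)/75000 + (V_7 - 0)/51000 + (V_7 - V_4)/150 = 0
Collecting terms (coefficients in siemens):
  0.00198·V_1 - 0.0002564·V_2 - 0.000625·V_4 = 0.01099
  0.9093·V_2 - 0.0002564·V_1 - 0.9091·V_5 = 0
  0.005966·V_3 - 0.005556·V_4 - 0.00007692·V_6 = 0.003333
  0.08977·V_4 - 0.000625·V_1 - 0.005556·V_3 - 0.07692·V_5 - 0.006667·V_7 = 0
  1.014·V_5 - 0.9091·V_2 - 0.07692·V_4 = 0
  0.00009026·V_6 - 0.00007692·V_3 - 0.00001333·V_7 = 0
  0.0067·V_7 - 0.006667·V_4 - 0.00001333·V_6 = 0
Solving these 7 simultaneous equations (Gaussian elimination) gives:
  V_1 = 5.7 V, V_2 = 0.2805 V, V_3 = 0.9062 V, V_4 = 0.3617 V
  V_5 = 0.279 V, V_6 = 0.8257 V, V_7 = 0.3615 V
Part 1:
  Read off the nodal solution: V_7 = 0.3615 V
Part 2:
  I_R3 = (V_3 - V_4)/R3 = (0.9062 - 0.3617)/180 = 0.003025 A
  Magnitude: I_R3 = 0.003025 A
Part 3:
  I_R10 = (V_3 - V_6)/R10 = (0.9062 - 0.8257)/13000 = 0.000006189 A
  P_R10 = I_R10² × R10 = (0.000006189)² × 13000 = 0.000000498 W
Part 4:
  Power in each resistor, P = (ΔV)²/R:
    P_R1 = (10 - 5.7)²/910 = 0.02032 W
    P_R2 = (5.7 - 0.2805)²/3900 = 0.00753 W
    P_R3 = (0.9062 - 0.3617)²/180 = 0.001647 W
    P_R4 = (0.3617 - 0.279)²/13 = 0.0005259 W
    P_R5 = (0.8257 - 0.3615)²/75000 = 0.000002873 W
    P_R6 = (0.3615 - 0)²/51000 = 0.000002563 W
    P_R7 = (10 - 0.9062)²/3000 = 0.02757 W
    P_R8 = (5.7 - 0.3617)²/1600 = 0.01781 W
    P_R9 = (0.2805 - 0.279)²/1.1 = 0.000002124 W
    P_R10 = (0.9062 - 0.8257)²/13000 = 0.000000498 W
    P_R11 = (0.3617 - 0.3615)²/150 = 0.0000000001215 W
    P_R12 = (0.279 - 0)²/36 = 0.002162 W
  P_total = P_R1 + P_R2 + P_R3 + P_R4 + P_R5 + P_R6 + P_R7 + P_R8 + P_R9 + P_R10 + P_R11 + P_R12 = 0.07757 W

Final answers:
1. V_7 = 0.3615 V
2. I_R3 = 0.003025 A
3. P_R10 = 4.98e-07 W
4. P_total = 0.07757 W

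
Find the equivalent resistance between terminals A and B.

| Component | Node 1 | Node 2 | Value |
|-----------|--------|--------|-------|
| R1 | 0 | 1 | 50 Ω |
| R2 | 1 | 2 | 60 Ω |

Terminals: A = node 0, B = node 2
Reduce the network between node 0 (A) and node 2 (B) by series/parallel combination:
  Rs1 = R1 + R2 (series, joined only at node 1) = 50 + 60 = 110 Ω
R_eq = 110 Ω

Final answer: 110 Ω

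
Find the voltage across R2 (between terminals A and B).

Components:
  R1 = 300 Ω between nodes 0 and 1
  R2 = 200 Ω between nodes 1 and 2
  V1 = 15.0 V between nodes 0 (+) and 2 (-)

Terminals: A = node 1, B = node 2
R1 and R2 are in series across V1 (node 0 → node 1 → node 2), and the output A–B is taken across R2, so this is a voltage divider.
Series current: I = V1/(R1 + R2) = 15/(300 + 200) = 15/500 = 0.03 A
V_R2 = I × R2 = V1 × R2/(R1 + R2) = 15 × 200/500 = 6 V

Final answer: 6 V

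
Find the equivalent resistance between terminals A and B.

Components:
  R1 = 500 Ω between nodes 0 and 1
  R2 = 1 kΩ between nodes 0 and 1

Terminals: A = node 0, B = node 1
Reduce the network between node 0 (A) and node 1 (B) by series/parallel combination:
  Rp1 = R1 ‖ R2 (parallel, both between nodes 0 and 1) = 1/(1/500 + 1/1000) = 333.3 Ω
R_eq = 333.3 Ω

Final answer: 333.3 Ω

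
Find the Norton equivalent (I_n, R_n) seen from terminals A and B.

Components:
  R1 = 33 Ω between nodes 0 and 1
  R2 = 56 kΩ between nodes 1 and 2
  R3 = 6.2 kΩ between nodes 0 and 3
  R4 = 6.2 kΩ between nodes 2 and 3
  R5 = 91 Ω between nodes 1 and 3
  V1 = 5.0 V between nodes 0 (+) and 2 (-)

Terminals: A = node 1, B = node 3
Find the Thévenin equivalent first; then I_n = V_th/R_th and R_n = R_th.
Step 1 — V_th is the open-circuit voltage V_A - V_B (nothing connected across the terminals).
Nodal analysis, taking node 2 as the 0 V reference.
Source V1 fixes V_0 = 5 V.
KCL at each unknown node (sum of currents leaving = 0; resistances in Ω):
  Node 1: (V_1 - 5)/33 + (V_1 - 0)/56000 + (V_1 - V_3)/91 = 0
  Node 3: (V_3 - 5)/6200 + (V_3 - 0)/6200 + (V_3 - V_1)/91 = 0
Collecting terms (coefficients in siemens):
  0.04131·V_1 - 0.01099·V_3 = 0.1515
  0.01131·V_3 - 0.01099·V_1 = 0.0008065
Determinant D = (0.04131)(0.01131) - (-0.01099)(-0.01099) = 0.0003465
V_1 = [(0.1515)(0.01131) - (-0.01099)(0.0008065)]/D = 4.972 V
V_3 = [(0.04131)(0.0008065) - (0.1515)(-0.01099)]/D = 4.901 V
V_th = V_1 - V_3 = 4.972 - 4.901 = 0.07048 V
Step 2 — R_th: zero the source — replace V1 by a short circuit (node 2 merges into node 0) — and find the resistance seen between A (node 1) and B (node 3).
Reduce the network between node 1 (A) and node 3 (B) by series/parallel combination:
  Rp1 = R1 ‖ R2 (parallel, both between nodes 0 and 1) = 1/(1/33 + 1/56000) = 32.98 Ω
  Rp2 = R3 ‖ R4 (parallel, both between nodes 0 and 3) = 1/(1/6200 + 1/6200) = 3100 Ω
  Rs1 = Rp1 + Rp2 (series, joined only at node 0) = 32.98 + 3100 = 3133 Ω
  Rp3 = R5 ‖ Rs1 (parallel, both between nodes 1 and 3) = 1/(1/91 + 1/3133) = 88.43 Ω
R_th = 88.43 Ω
I_n = V_th/R_th = 0.07048/88.43 = 0.000797 A, and R_n = R_th = 88.43 Ω

Final answer: I_n = 0.000797 A, R_n = 88.43 Ω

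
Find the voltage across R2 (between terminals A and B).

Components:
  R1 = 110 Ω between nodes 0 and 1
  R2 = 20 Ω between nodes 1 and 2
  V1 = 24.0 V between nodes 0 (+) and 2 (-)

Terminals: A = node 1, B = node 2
R1 and R2 are in series across V1 (node 0 → node 1 → node 2), and the output A–B is taken across R2, so this is a voltage divider.
Series current: I = V1/(R1 + R2) = 24/(110 + 20) = 24/130 = 0.1846 A
V_R2 = I × R2 = V1 × R2/(R1 + R2) = 24 × 20/130 = 3.692 V

Final answer: 3.692 V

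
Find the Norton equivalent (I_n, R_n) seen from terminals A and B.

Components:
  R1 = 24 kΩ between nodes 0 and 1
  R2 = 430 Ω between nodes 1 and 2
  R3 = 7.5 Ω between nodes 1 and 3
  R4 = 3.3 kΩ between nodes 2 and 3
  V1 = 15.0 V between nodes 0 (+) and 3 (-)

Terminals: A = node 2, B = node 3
Find the Thévenin equivalent first; then I_n = V_th/R_th and R_n = R_th.
Step 1 — V_th is the open-circuit voltage V_A - V_B (nothing connected across the terminals).
Nodal analysis, taking node 3 as the 0 V reference.
Source V1 fixes V_0 = 15 V.
KCL at each unknown node (sum of currents leaving = 0; resistances in Ω):
  Node 1: (V_1 - 15)/24000 + (V_1 - V_2)/430 + (V_1 - 0)/7.5 = 0
  Node 2: (V_2 - V_1)/430 + (V_2 - 0)/3300 = 0
Collecting terms (coefficients in siemens):
  0.1357·V_1 - 0.002326·V_2 = 0.000625
  0.002629·V_2 - 0.002326·V_1 = 0
Determinant D = (0.1357)(0.002629) - (-0.002326)(-0.002326) = 0.0003513
V_1 = [(0.000625)(0.002629) - (-0.002326)(0)]/D = 0.004677 V
V_2 = [(0.1357)(0) - (0.000625)(-0.002326)]/D = 0.004138 V
V_th = V_2 - V_3 = 0.004138 - 0 = 0.004138 V
Step 2 — R_th: zero the source — replace V1 by a short circuit (node 3 merges into node 0) — and find the resistance seen between A (node 2) and B (node 0).
Reduce the network between node 2 (A) and node 0 (B) by series/parallel combination:
  Rp1 = R1 ‖ R3 (parallel, both between nodes 0 and 1) = 1/(1/24000 + 1/7.5) = 7.498 Ω
  Rs1 = R2 + Rp1 (series, joined only at node 1) = 430 + 7.498 = 437.5 Ω
  Rp2 = R4 ‖ Rs1 (parallel, both between nodes 0 and 2) = 1/(1/3300 + 1/437.5) = 386.3 Ω
R_th = 386.3 Ω
I_n = V_th/R_th = 0.004138/386.3 = 0.00001071 A, and R_n = R_th = 386.3 Ω

Final answer: I_n = 1.071e-05 A, R_n = 386.3 Ω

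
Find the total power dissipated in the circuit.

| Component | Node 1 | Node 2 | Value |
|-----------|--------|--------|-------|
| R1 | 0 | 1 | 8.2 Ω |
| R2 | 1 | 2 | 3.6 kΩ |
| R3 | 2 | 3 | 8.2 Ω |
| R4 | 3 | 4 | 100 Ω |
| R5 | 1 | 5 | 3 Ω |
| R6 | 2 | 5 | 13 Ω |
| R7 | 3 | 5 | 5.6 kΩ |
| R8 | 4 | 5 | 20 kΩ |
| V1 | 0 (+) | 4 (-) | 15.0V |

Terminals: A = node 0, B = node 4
Nodal analysis, taking node 4 as the 0 V reference.
Source V1 fixes V_0 = 15 V.
KCL at each unknown node (sum of currents leaving = 0; resistances in Ω):
  Node 1: (V_1 - 15)/8.2 + (V_1 - V_2)/3600 + (V_1 - V_5)/3 = 0
  Node 2: (V_2 - V_1)/3600 + (V_2 - V_3)/8.2 + (V_2 - V_5)/13 = 0
  Node 3: (V_3 - V_2)/8.2 + (V_3 - 0)/100 + (V_3 - V_5)/5600 = 0
  Node 5: (V_5 - V_1)/3 + (V_5 - V_2)/13 + (V_5 - V_3)/5600 + (V_5 - 0)/20000 = 0
Collecting terms (coefficients in siemens):
  0.4556·V_1 - 0.0002778·V_2 - 0.3333·V_5 = 1.829
  0.1992·V_2 - 0.0002778·V_1 - 0.122·V_3 - 0.07692·V_5 = 0
  0.1321·V_3 - 0.122·V_2 - 0.0001786·V_5 = 0
  0.4105·V_5 - 0.3333·V_1 - 0.07692·V_2 - 0.0001786·V_3 = 0
Solving these 4 simultaneous equations (Gaussian elimination) gives:
  V_1 = 14.06 V, V_2 = 12.26 V, V_3 = 11.34 V, V_5 = 13.72 V
Power in each resistor, P = (ΔV)²/R:
  P_R1 = (15 - 14.06)²/8.2 = 0.1067 W
  P_R2 = (14.06 - 12.26)²/3600 = 0.0009023 W
  P_R3 = (12.26 - 11.34)²/8.2 = 0.1046 W
  P_R4 = (11.34 - 0)²/100 = 1.285 W
  P_R5 = (14.06 - 13.72)²/3 = 0.03868 W
  P_R6 = (12.26 - 13.72)²/13 = 0.1643 W
  P_R7 = (11.34 - 13.72)²/5600 = 0.001018 W
  P_R8 = (0 - 13.72)²/20000 = 0.009418 W
P_total = P_R1 + P_R2 + P_R3 + P_R4 + P_R5 + P_R6 + P_R7 + P_R8 = 1.711 W

Final answer: 1.711 W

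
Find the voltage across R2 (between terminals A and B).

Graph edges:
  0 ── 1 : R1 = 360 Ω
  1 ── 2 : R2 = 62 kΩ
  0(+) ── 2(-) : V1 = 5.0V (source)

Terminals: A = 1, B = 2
R1 and R2 are in series across V1 (node 0 → node 1 → node 2), and the output A–B is taken across R2, so this is a voltage divider.
Series current: I = V1/(R1 + R2) = 5/(360 + 62000) = 5/62360 = 0.00008018 A
V_R2 = I × R2 = V1 × R2/(R1 + R2) = 5 × 62000/62360 = 4.971 V

Final answer: 4.971 V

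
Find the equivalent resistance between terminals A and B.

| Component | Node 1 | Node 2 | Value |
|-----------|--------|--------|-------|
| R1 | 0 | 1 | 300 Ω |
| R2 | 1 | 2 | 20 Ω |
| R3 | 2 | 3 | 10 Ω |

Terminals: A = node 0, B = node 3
Reduce the network between node 0 (A) and node 3 (B) by series/parallel combination:
  Rs1 = R1 + R2 (series, joined only at node 1) = 300 + 20 = 320 Ω
  Rs2 = R3 + Rs1 (series, joined only at node 2) = 10 + 320 = 330 Ω
R_eq = 330 Ω

Final answer: 330 Ω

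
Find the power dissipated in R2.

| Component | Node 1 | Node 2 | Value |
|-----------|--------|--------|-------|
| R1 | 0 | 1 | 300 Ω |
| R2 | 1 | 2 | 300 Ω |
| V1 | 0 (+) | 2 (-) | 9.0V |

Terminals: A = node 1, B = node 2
Nodal analysis, taking node 2 as the 0 V reference.
Source V1 fixes V_0 = 9 V.
KCL at each unknown node (sum of currents leaving = 0; resistances in Ω):
  Node 1: (V_1 - 9)/300 + (V_1 - 0)/300 = 0
Collecting terms: 0.006667 × V_1 = 0.03  =>  V_1 = 4.5 V
I_R2 = (V_1 - V_2)/R2 = (4.5 - 0)/300 = 0.015 A
P_R2 = I_R2² × R2 = (0.015)² × 300 = 0.0675 W

Final answer: 0.0675 W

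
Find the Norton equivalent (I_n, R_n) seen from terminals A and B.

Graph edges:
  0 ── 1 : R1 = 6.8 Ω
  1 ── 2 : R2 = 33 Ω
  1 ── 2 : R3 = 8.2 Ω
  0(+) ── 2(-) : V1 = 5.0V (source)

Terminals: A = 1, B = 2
Find the Thévenin equivalent first; then I_n = V_th/R_th and R_n = R_th.
Step 1 — V_th is the open-circuit voltage V_A - V_B (nothing connected across the terminals).
Nodal analysis, taking node 2 as the 0 V reference.
Source V1 fixes V_0 = 5 V.
KCL at each unknown node (sum of currents leaving = 0; resistances in Ω):
  Node 1: (V_1 - 5)/6.8 + (V_1 - 0)/33 + (V_1 - 0)/8.2 = 0
Collecting terms: 0.2993 × V_1 = 0.7353  =>  V_1 = 2.457 V
V_th = V_1 - V_2 = 2.457 - 0 = 2.457 V
Step 2 — R_th: zero the source — replace V1 by a short circuit (node 2 merges into node 0) — and find the resistance seen between A (node 1) and B (node 0).
Reduce the network between node 1 (A) and node 0 (B) by series/parallel combination:
  Rp1 = R1 ‖ R2 ‖ R3 (parallel, all between nodes 0 and 1) = 1/(1/6.8 + 1/33 + 1/8.2) = 3.341 Ω
R_th = 3.341 Ω
I_n = V_th/R_th = 2.457/3.341 = 0.7353 A, and R_n = R_th = 3.341 Ω

Final answer: I_n = 0.7353 A, R_n = 3.341 Ω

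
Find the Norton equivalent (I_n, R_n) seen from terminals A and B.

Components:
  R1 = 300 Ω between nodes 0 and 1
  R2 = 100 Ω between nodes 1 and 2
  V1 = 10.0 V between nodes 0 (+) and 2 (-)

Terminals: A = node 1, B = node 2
Find the Thévenin equivalent first; then I_n = V_th/R_th and R_n = R_th.
Step 1 — V_th is the open-circuit voltage V_A - V_B (nothing connected across the terminals).
Nodal analysis, taking node 2 as the 0 V reference.
Source V1 fixes V_0 = 10 V.
KCL at each unknown node (sum of currents leaving = 0; resistances in Ω):
  Node 1: (V_1 - 10)/300 + (V_1 - 0)/100 = 0
Collecting terms: 0.01333 × V_1 = 0.03333  =>  V_1 = 2.5 V
V_th = V_1 - V_2 = 2.5 - 0 = 2.5 V
Step 2 — R_th: zero the source — replace V1 by a short circuit (node 2 merges into node 0) — and find the resistance seen between A (node 1) and B (node 0).
Reduce the network between node 1 (A) and node 0 (B) by series/parallel combination:
  Rp1 = R1 ‖ R2 (parallel, both between nodes 0 and 1) = 1/(1/300 + 1/100) = 75 Ω
R_th = 75 Ω
I_n = V_th/R_th = 2.5/75 = 0.03333 A, and R_n = R_th = 75 Ω

Final answer: I_n = 0.03333 A, R_n = 75 Ω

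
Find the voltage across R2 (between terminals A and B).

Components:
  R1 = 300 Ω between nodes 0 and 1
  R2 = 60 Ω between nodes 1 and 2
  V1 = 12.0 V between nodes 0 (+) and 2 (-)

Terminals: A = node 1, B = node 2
R1 and R2 are in series across V1 (node 0 → node 1 → node 2), and the output A–B is taken across R2, so this is a voltage divider.
Series current: I = V1/(R1 + R2) = 12/(300 + 60) = 12/360 = 0.03333 A
V_R2 = I × R2 = V1 × R2/(R1 + R2) = 12 × 60/360 = 2 V

Final answer: 2 V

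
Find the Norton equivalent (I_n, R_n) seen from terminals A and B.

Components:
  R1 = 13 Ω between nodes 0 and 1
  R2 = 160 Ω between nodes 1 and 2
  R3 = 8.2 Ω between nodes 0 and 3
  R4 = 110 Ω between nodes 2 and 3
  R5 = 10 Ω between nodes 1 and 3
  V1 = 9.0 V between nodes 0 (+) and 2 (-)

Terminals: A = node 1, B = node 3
Find the Thévenin equivalent first; then I_n = V_th/R_th and R_n = R_th.
Step 1 — V_th is the open-circuit voltage V_A - V_B (nothing connected across the terminals).
Nodal analysis, taking node 2 as the 0 V reference.
Source V1 fixes V_0 = 9 V.
KCL at each unknown node (sum of currents leaving = 0; resistances in Ω):
  Node 1: (V_1 - 9)/13 + (V_1 - 0)/160 + (V_1 - V_3)/10 = 0
  Node 3: (V_3 - 9)/8.2 + (V_3 - 0)/110 + (V_3 - V_1)/10 = 0
Collecting terms (coefficients in siemens):
  0.1832·V_1 - 0.1·V_3 = 0.6923
  0.231·V_3 - 0.1·V_1 = 1.098
Determinant D = (0.1832)(0.231) - (-0.1)(-0.1) = 0.03232
V_1 = [(0.6923)(0.231) - (-0.1)(1.098)]/D = 8.345 V
V_3 = [(0.1832)(1.098) - (0.6923)(-0.1)]/D = 8.362 V
V_th = V_1 - V_3 = 8.345 - 8.362 = -0.01751 V
Step 2 — R_th: zero the source — replace V1 by a short circuit (node 2 merges into node 0) — and find the resistance seen between A (node 1) and B (node 3).
Reduce the network between node 1 (A) and node 3 (B) by series/parallel combination:
  Rp1 = R1 ‖ R2 (parallel, both between nodes 0 and 1) = 1/(1/13 + 1/160) = 12.02 Ω
  Rp2 = R3 ‖ R4 (parallel, both between nodes 0 and 3) = 1/(1/8.2 + 1/110) = 7.631 Ω
  Rs1 = Rp1 + Rp2 (series, joined only at node 0) = 12.02 + 7.631 = 19.65 Ω
  Rp3 = R5 ‖ Rs1 (parallel, both between nodes 1 and 3) = 1/(1/10 + 1/19.65) = 6.628 Ω
R_th = 6.628 Ω
I_n = V_th/R_th = -0.01751/6.628 = -0.002642 A, and R_n = R_th = 6.628 Ω

Final answer: I_n = -0.002642 A, R_n = 6.628 Ω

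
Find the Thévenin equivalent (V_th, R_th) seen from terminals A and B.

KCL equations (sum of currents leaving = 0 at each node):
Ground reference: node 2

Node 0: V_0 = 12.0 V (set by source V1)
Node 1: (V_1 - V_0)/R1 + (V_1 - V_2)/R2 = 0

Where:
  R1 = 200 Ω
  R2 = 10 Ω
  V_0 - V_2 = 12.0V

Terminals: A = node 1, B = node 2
Step 1 — V_th is the open-circuit voltage V_A - V_B (nothing connected across the terminals).
Nodal analysis, taking node 2 as the 0 V reference.
Source V1 fixes V_0 = 12 V.
KCL at each unknown node (sum of currents leaving = 0; resistances in Ω):
  Node 1: (V_1 - 12)/200 + (V_1 - 0)/10 = 0
Collecting terms: 0.105 × V_1 = 0.06  =>  V_1 = 0.5714 V
V_th = V_1 - V_2 = 0.5714 - 0 = 0.5714 V
Step 2 — R_th: zero the source — replace V1 by a short circuit (node 2 merges into node 0) — and find the resistance seen between A (node 1) and B (node 0).
Reduce the network between node 1 (A) and node 0 (B) by series/parallel combination:
  Rp1 = R1 ‖ R2 (parallel, both between nodes 0 and 1) = 1/(1/200 + 1/10) = 9.524 Ω
R_th = 9.524 Ω

Final answer: V_th = 0.5714 V, R_th = 9.524 Ω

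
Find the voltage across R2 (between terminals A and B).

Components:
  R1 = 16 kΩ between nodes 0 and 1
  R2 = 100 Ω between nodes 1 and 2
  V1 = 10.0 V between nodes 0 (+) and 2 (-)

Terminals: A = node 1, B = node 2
R1 and R2 are in series across V1 (node 0 → node 1 → node 2), and the output A–B is taken across R2, so this is a voltage divider.
Series current: I = V1/(R1 + R2) = 10/(16000 + 100) = 10/16100 = 0.0006211 A
V_R2 = I × R2 = V1 × R2/(R1 + R2) = 10 × 100/16100 = 0.06211 V

Final answer: 0.06211 V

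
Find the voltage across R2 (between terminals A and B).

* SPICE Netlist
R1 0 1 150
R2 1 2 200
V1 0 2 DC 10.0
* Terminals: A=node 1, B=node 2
R1 and R2 are in series across V1 (node 0 → node 1 → node 2), and the output A–B is taken across R2, so this is a voltage divider.
Series current: I = V1/(R1 + R2) = 10/(150 + 200) = 10/350 = 0.02857 A
V_R2 = I × R2 = V1 × R2/(R1 + R2) = 10 × 200/350 = 5.714 V

Final answer: 5.714 V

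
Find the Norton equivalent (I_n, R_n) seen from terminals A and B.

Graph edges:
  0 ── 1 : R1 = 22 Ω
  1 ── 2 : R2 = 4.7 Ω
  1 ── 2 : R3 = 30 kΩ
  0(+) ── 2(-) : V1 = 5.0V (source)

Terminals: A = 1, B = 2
Find the Thévenin equivalent first; then I_n = V_th/R_th and R_n = R_th.
Step 1 — V_th is the open-circuit voltage V_A - V_B (nothing connected across the terminals).
Nodal analysis, taking node 2 as the 0 V reference.
Source V1 fixes V_0 = 5 V.
KCL at each unknown node (sum of currents leaving = 0; resistances in Ω):
  Node 1: (V_1 - 5)/22 + (V_1 - 0)/4.7 + (V_1 - 0)/30000 = 0
Collecting terms: 0.2583 × V_1 = 0.2273  =>  V_1 = 0.88 V
V_th = V_1 - V_2 = 0.88 - 0 = 0.88 V
Step 2 — R_th: zero the source — replace V1 by a short circuit (node 2 merges into node 0) — and find the resistance seen between A (node 1) and B (node 0).
Reduce the network between node 1 (A) and node 0 (B) by series/parallel combination:
  Rp1 = R1 ‖ R2 ‖ R3 (parallel, all between nodes 0 and 1) = 1/(1/22 + 1/4.7 + 1/30000) = 3.872 Ω
R_th = 3.872 Ω
I_n = V_th/R_th = 0.88/3.872 = 0.2273 A, and R_n = R_th = 3.872 Ω

Final answer: I_n = 0.2273 A, R_n = 3.872 Ω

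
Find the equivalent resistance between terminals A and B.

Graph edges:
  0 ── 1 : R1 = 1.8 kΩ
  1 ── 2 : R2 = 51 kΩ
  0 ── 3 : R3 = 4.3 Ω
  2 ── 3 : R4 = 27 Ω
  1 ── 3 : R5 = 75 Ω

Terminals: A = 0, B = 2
The network is not a plain series/parallel combination. Inject a 1 A test current into terminal A (node 0) and return it from terminal B (node 2); then R_eq = V_A / (1 A).
Nodal analysis, taking node 2 as the 0 V reference.
Current source I_test pushes 1 A into node 0 and draws it out of node 2.
KCL at each unknown node (sum of currents leaving = 0; resistances in Ω):
  Node 0: (V_0 - V_1)/1800 + (V_0 - V_3)/4.3 - 1 = 0
  Node 1: (V_1 - V_0)/1800 + (V_1 - 0)/51000 + (V_1 - V_3)/75 = 0
  Node 3: (V_3 - V_0)/4.3 + (V_3 - V_1)/75 + (V_3 - 0)/27 = 0
Collecting terms (coefficients in siemens):
  0.2331·V_0 - 0.0005556·V_1 - 0.2326·V_3 = 1
  0.01391·V_1 - 0.0005556·V_0 - 0.01333·V_3 = 0
  0.2829·V_3 - 0.2326·V_0 - 0.01333·V_1 = 0
Solving these 3 simultaneous equations (Gaussian elimination) gives:
  V_0 = 31.28 V, V_1 = 27.12 V, V_3 = 26.99 V
R_eq = V_0 / 1 A = 31.28 Ω

Final answer: 31.28 Ω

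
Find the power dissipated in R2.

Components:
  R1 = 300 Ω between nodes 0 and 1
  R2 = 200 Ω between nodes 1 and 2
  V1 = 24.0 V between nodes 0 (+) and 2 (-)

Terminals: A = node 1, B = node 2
Nodal analysis, taking node 2 as the 0 V reference.
Source V1 fixes V_0 = 24 V.
KCL at each unknown node (sum of currents leaving = 0; resistances in Ω):
  Node 1: (V_1 - 24)/300 + (V_1 - 0)/200 = 0
Collecting terms: 0.008333 × V_1 = 0.08  =>  V_1 = 9.6 V
I_R2 = (V_1 - V_2)/R2 = (9.6 - 0)/200 = 0.048 A
P_R2 = I_R2² × R2 = (0.048)² × 200 = 0.4608 W

Final answer: 0.4608 W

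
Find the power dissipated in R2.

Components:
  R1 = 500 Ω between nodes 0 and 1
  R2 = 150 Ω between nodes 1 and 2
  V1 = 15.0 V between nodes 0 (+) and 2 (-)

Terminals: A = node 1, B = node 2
Nodal analysis, taking node 2 as the 0 V reference.
Source V1 fixes V_0 = 15 V.
KCL at each unknown node (sum of currents leaving = 0; resistances in Ω):
  Node 1: (V_1 - 15)/500 + (V_1 - 0)/150 = 0
Collecting terms: 0.008667 × V_1 = 0.03  =>  V_1 = 3.462 V
I_R2 = (V_1 - V_2)/R2 = (3.462 - 0)/150 = 0.02308 A
P_R2 = I_R2² × R2 = (0.02308)² × 150 = 0.07988 W

Final answer: 0.07988 W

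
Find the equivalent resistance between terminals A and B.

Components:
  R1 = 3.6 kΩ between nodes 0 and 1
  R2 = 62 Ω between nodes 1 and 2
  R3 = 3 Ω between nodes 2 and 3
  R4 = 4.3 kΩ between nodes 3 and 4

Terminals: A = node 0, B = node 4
Reduce the network between node 0 (A) and node 4 (B) by series/parallel combination:
  Rs1 = R1 + R2 (series, joined only at node 1) = 3600 + 62 = 3662 Ω
  Rs2 = R3 + Rs1 (series, joined only at node 2) = 3 + 3662 = 3665 Ω
  Rs3 = R4 + Rs2 (series, joined only at node 3) = 4300 + 3665 = 7965 Ω
R_eq = 7.965 kΩ

Final answer: 7.965 kΩ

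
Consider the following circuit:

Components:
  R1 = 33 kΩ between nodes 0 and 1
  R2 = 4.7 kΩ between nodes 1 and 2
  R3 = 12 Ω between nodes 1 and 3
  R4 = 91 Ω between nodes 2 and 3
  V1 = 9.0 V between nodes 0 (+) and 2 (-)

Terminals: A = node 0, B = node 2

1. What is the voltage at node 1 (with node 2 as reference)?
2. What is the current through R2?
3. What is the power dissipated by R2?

Nodal analysis, taking node 2 as the 0 V reference.
Source V1 fixes V_0 = 9 V.
KCL at each unknown node (sum of currents leaving = 0; resistances in Ω):
  Node 1: (V_1 - 9)/33000 + (V_1 - 0)/4700 + (V_1 - V_3)/12 = 0
  Node 3: (V_3 - V_1)/12 + (V_3 - 0)/91 = 0
Collecting terms (coefficients in siemens):
  0.08358·V_1 - 0.08333·V_3 = 0.0002727
  0.09432·V_3 - 0.08333·V_1 = 0
Determinant D = (0.08358)(0.09432) - (-0.08333)(-0.08333) = 0.0009387
V_1 = [(0.0002727)(0.09432) - (-0.08333)(0)]/D = 0.0274 V
V_3 = [(0.08358)(0) - (0.0002727)(-0.08333)]/D = 0.02421 V
Part 1:
  Read off the nodal solution: V_1 = 0.0274 V
Part 2:
  I_R2 = (V_1 - V_2)/R2 = (0.0274 - 0)/4700 = 0.000005831 A
  Magnitude: I_R2 = 0.000005831 A
Part 3:
  I_R2 = (V_1 - V_2)/R2 = (0.0274 - 0)/4700 = 0.000005831 A
  P_R2 = I_R2² × R2 = (0.000005831)² × 4700 = 0.0000001598 W

Final answers:
1. V_1 = 0.0274 V
2. I_R2 = 5.831e-06 A
3. P_R2 = 1.598e-07 W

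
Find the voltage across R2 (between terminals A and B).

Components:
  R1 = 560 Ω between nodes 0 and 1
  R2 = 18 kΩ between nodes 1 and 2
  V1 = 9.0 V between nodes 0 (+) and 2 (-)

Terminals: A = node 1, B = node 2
R1 and R2 are in series across V1 (node 0 → node 1 → node 2), and the output A–B is taken across R2, so this is a voltage divider.
Series current: I = V1/(R1 + R2) = 9/(560 + 18000) = 9/18560 = 0.0004849 A
V_R2 = I × R2 = V1 × R2/(R1 + R2) = 9 × 18000/18560 = 8.728 V

Final answer: 8.728 V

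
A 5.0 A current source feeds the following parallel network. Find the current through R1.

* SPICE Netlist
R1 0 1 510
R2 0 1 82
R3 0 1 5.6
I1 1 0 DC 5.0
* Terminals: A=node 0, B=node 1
All resistors sit directly between nodes 0 and 1, so they are in parallel and share one voltage V; the full source current 5 A splits among them.
1/R_par = 1/510 + 1/82 + 1/5.6 = 0.1927 S  =>  R_par = 5.189 Ω
V = I × R_par = 5 × 5.189 = 25.94 V
I_R1 = V/R1 = 25.94/510 = 0.05087 A

Final answer: 0.05087 A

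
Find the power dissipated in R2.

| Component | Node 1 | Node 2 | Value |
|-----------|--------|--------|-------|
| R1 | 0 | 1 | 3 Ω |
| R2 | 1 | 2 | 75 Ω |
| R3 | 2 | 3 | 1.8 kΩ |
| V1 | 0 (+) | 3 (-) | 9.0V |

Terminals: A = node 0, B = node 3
Nodal analysis, taking node 3 as the 0 V reference.
Source V1 fixes V_0 = 9 V.
KCL at each unknown node (sum of currents leaving = 0; resistances in Ω):
  Node 1: (V_1 - 9)/3 + (V_1 - V_2)/75 = 0
  Node 2: (V_2 - V_1)/75 + (V_2 - 0)/1800 = 0
Collecting terms (coefficients in siemens):
  0.3467·V_1 - 0.01333·V_2 = 3
  0.01389·V_2 - 0.01333·V_1 = 0
Determinant D = (0.3467)(0.01389) - (-0.01333)(-0.01333) = 0.004637
V_1 = [(3)(0.01389) - (-0.01333)(0)]/D = 8.986 V
V_2 = [(0.3467)(0) - (3)(-0.01333)]/D = 8.626 V
I_R2 = (V_1 - V_2)/R2 = (8.986 - 8.626)/75 = 0.004792 A
P_R2 = I_R2² × R2 = (0.004792)² × 75 = 0.001722 W

Final answer: 0.001722 W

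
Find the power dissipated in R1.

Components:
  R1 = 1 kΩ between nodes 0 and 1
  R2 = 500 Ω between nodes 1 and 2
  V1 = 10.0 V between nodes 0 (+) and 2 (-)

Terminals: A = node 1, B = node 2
Nodal analysis, taking node 2 as the 0 V reference.
Source V1 fixes V_0 = 10 V.
KCL at each unknown node (sum of currents leaving = 0; resistances in Ω):
  Node 1: (V_1 - 10)/1000 + (V_1 - 0)/500 = 0
Collecting terms: 0.003 × V_1 = 0.01  =>  V_1 = 3.333 V
I_R1 = (V_0 - V_1)/R1 = (10 - 3.333)/1000 = 0.006667 A
P_R1 = I_R1² × R1 = (0.006667)² × 1000 = 0.04444 W

Final answer: 0.04444 W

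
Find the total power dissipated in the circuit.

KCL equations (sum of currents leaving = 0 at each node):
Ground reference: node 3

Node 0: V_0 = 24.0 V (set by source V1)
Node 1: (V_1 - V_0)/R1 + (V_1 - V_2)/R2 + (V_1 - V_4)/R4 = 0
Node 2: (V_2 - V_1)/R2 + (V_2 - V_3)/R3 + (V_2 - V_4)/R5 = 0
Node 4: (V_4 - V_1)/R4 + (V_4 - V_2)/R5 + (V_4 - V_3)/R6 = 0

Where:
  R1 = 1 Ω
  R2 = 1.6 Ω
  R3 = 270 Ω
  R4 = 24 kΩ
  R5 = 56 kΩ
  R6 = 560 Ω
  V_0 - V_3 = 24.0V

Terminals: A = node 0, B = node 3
Nodal analysis, taking node 3 as the 0 V reference.
Source V1 fixes V_0 = 24 V.
KCL at each unknown node (sum of currents leaving = 0; resistances in Ω):
  Node 1: (V_1 - 24)/1 + (V_1 - V_2)/1.6 + (V_1 - V_4)/24000 = 0
  Node 2: (V_2 - V_1)/1.6 + (V_2 - 0)/270 + (V_2 - V_4)/56000 = 0
  Node 4: (V_4 - V_1)/24000 + (V_4 - V_2)/56000 + (V_4 - 0)/560 = 0
Collecting terms (coefficients in siemens):
  1.625·V_1 - 0.625·V_2 - 0.00004167·V_4 = 24
  0.6287·V_2 - 0.625·V_1 - 0.00001786·V_4 = 0
  0.001845·V_4 - 0.00004167·V_1 - 0.00001786·V_2 = 0
Solving these 3 simultaneous equations (Gaussian elimination) gives:
  V_1 = 23.91 V, V_2 = 23.77 V, V_4 = 0.7699 V
Power in each resistor, P = (ΔV)²/R:
  P_R1 = (24 - 23.91)²/1 = 0.007994 W
  P_R2 = (23.91 - 23.77)²/1.6 = 0.01252 W
  P_R3 = (23.77 - 0)²/270 = 2.092 W
  P_R4 = (23.91 - 0.7699)²/24000 = 0.02231 W
  P_R5 = (23.77 - 0.7699)²/56000 = 0.009446 W
  P_R6 = (0 - 0.7699)²/560 = 0.001059 W
P_total = P_R1 + P_R2 + P_R3 + P_R4 + P_R5 + P_R6 = 2.146 W

Final answer: 2.146 W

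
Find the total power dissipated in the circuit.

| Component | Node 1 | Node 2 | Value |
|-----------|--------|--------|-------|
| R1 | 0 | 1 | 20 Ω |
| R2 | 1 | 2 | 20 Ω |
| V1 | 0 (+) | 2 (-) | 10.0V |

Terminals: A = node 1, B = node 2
Nodal analysis, taking node 2 as the 0 V reference.
Source V1 fixes V_0 = 10 V.
KCL at each unknown node (sum of currents leaving = 0; resistances in Ω):
  Node 1: (V_1 - 10)/20 + (V_1 - 0)/20 = 0
Collecting terms: 0.1 × V_1 = 0.5  =>  V_1 = 5 V
Power in each resistor, P = (ΔV)²/R:
  P_R1 = (10 - 5)²/20 = 1.25 W
  P_R2 = (5 - 0)²/20 = 1.25 W
P_total = P_R1 + P_R2 = 2.5 W

Final answer: 2.5 W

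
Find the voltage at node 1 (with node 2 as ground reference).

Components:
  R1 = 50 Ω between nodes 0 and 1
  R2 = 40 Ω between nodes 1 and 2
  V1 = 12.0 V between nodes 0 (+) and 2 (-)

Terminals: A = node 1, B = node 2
Nodal analysis, taking node 2 as the 0 V reference.
Source V1 fixes V_0 = 12 V.
KCL at each unknown node (sum of currents leaving = 0; resistances in Ω):
  Node 1: (V_1 - 12)/50 + (V_1 - 0)/40 = 0
Collecting terms: 0.045 × V_1 = 0.24  =>  V_1 = 5.333 V
The requested potential is V_1 = 5.333 V.

Final answer: V_1 = 5.333 V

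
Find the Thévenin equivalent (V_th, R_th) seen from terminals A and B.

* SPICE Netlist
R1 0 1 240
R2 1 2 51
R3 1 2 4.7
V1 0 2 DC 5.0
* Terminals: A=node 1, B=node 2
Step 1 — V_th is the open-circuit voltage V_A - V_B (nothing connected across the terminals).
Nodal analysis, taking node 2 as the 0 V reference.
Source V1 fixes V_0 = 5 V.
KCL at each unknown node (sum of currents leaving = 0; resistances in Ω):
  Node 1: (V_1 - 5)/240 + (V_1 - 0)/51 + (V_1 - 0)/4.7 = 0
Collecting terms: 0.2365 × V_1 = 0.02083  =>  V_1 = 0.08808 V
V_th = V_1 - V_2 = 0.08808 - 0 = 0.08808 V
Step 2 — R_th: zero the source — replace V1 by a short circuit (node 2 merges into node 0) — and find the resistance seen between A (node 1) and B (node 0).
Reduce the network between node 1 (A) and node 0 (B) by series/parallel combination:
  Rp1 = R1 ‖ R2 ‖ R3 (parallel, all between nodes 0 and 1) = 1/(1/240 + 1/51 + 1/4.7) = 4.228 Ω
R_th = 4.228 Ω

Final answer: V_th = 0.08808 V, R_th = 4.228 Ω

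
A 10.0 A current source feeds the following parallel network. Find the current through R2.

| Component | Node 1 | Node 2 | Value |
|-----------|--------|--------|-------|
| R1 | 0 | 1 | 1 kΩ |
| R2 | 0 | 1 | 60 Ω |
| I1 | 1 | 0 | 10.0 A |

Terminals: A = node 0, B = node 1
All resistors sit directly between nodes 0 and 1, so they are in parallel and share one voltage V; the full source current 10 A splits among them.
1/R_par = 1/1000 + 1/60 = 0.01767 S  =>  R_par = 56.6 Ω
V = I × R_par = 10 × 56.6 = 566 V
I_R2 = V/R2 = 566/60 = 9.434 A

Final answer: 9.434 A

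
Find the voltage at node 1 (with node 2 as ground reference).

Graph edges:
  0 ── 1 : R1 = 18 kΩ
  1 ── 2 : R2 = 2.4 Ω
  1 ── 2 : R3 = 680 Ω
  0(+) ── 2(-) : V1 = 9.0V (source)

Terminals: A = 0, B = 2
Nodal analysis, taking node 2 as the 0 V reference.
Source V1 fixes V_0 = 9 V.
KCL at each unknown node (sum of currents leaving = 0; resistances in Ω):
  Node 1: (V_1 - 9)/18000 + (V_1 - 0)/2.4 + (V_1 - 0)/680 = 0
Collecting terms: 0.4182 × V_1 = 0.0005  =>  V_1 = 0.001196 V
The requested potential is V_1 = 0.001196 V.

Final answer: V_1 = 0.001196 V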